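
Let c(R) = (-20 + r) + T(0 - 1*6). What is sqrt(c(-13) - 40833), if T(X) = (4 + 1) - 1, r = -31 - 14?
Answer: I*sqrt(40894) ≈ 202.22*I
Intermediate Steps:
r = -45
T(X) = 4 (T(X) = 5 - 1 = 4)
c(R) = -61 (c(R) = (-20 - 45) + 4 = -65 + 4 = -61)
sqrt(c(-13) - 40833) = sqrt(-61 - 40833) = sqrt(-40894) = I*sqrt(40894)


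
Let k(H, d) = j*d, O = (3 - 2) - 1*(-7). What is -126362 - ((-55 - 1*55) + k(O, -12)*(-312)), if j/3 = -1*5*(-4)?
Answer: -350892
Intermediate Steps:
j = 60 (j = 3*(-1*5*(-4)) = 3*(-5*(-4)) = 3*20 = 60)
O = 8 (O = 1 + 7 = 8)
k(H, d) = 60*d
-126362 - ((-55 - 1*55) + k(O, -12)*(-312)) = -126362 - ((-55 - 1*55) + (60*(-12))*(-312)) = -126362 - ((-55 - 55) - 720*(-312)) = -126362 - (-110 + 224640) = -126362 - 1*224530 = -126362 - 224530 = -350892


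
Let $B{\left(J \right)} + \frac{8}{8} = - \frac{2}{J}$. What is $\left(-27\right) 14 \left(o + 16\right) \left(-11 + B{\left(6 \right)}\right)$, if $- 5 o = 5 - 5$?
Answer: $74592$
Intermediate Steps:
$o = 0$ ($o = - \frac{5 - 5}{5} = \left(- \frac{1}{5}\right) 0 = 0$)
$B{\left(J \right)} = -1 - \frac{2}{J}$
$\left(-27\right) 14 \left(o + 16\right) \left(-11 + B{\left(6 \right)}\right) = \left(-27\right) 14 \left(0 + 16\right) \left(-11 + \frac{-2 - 6}{6}\right) = - 378 \cdot 16 \left(-11 + \frac{-2 - 6}{6}\right) = - 378 \cdot 16 \left(-11 + \frac{1}{6} \left(-8\right)\right) = - 378 \cdot 16 \left(-11 - \frac{4}{3}\right) = - 378 \cdot 16 \left(- \frac{37}{3}\right) = \left(-378\right) \left(- \frac{592}{3}\right) = 74592$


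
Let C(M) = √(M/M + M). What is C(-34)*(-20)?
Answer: -20*I*√33 ≈ -114.89*I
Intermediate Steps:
C(M) = √(1 + M)
C(-34)*(-20) = √(1 - 34)*(-20) = √(-33)*(-20) = (I*√33)*(-20) = -20*I*√33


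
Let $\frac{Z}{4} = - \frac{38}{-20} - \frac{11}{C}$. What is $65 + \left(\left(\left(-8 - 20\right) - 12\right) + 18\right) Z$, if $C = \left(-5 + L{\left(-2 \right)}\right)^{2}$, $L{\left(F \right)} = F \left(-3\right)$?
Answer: $\frac{4329}{5} \approx 865.8$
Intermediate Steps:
$L{\left(F \right)} = - 3 F$
$C = 1$ ($C = \left(-5 - -6\right)^{2} = \left(-5 + 6\right)^{2} = 1^{2} = 1$)
$Z = - \frac{182}{5}$ ($Z = 4 \left(- \frac{38}{-20} - \frac{11}{1}\right) = 4 \left(\left(-38\right) \left(- \frac{1}{20}\right) - 11\right) = 4 \left(\frac{19}{10} - 11\right) = 4 \left(- \frac{91}{10}\right) = - \frac{182}{5} \approx -36.4$)
$65 + \left(\left(\left(-8 - 20\right) - 12\right) + 18\right) Z = 65 + \left(\left(\left(-8 - 20\right) - 12\right) + 18\right) \left(- \frac{182}{5}\right) = 65 + \left(\left(-28 - 12\right) + 18\right) \left(- \frac{182}{5}\right) = 65 + \left(-40 + 18\right) \left(- \frac{182}{5}\right) = 65 - - \frac{4004}{5} = 65 + \frac{4004}{5} = \frac{4329}{5}$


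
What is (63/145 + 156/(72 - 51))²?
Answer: 63696361/1030225 ≈ 61.828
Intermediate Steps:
(63/145 + 156/(72 - 51))² = (63*(1/145) + 156/21)² = (63/145 + 156*(1/21))² = (63/145 + 52/7)² = (7981/1015)² = 63696361/1030225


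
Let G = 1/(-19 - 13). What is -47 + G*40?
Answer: -193/4 ≈ -48.250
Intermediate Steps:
G = -1/32 (G = 1/(-32) = -1/32 ≈ -0.031250)
-47 + G*40 = -47 - 1/32*40 = -47 - 5/4 = -193/4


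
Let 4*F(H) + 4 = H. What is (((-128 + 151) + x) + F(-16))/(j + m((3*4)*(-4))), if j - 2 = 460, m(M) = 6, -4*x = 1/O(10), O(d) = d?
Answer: 719/18720 ≈ 0.038408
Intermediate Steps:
x = -1/40 (x = -¼/10 = -¼*⅒ = -1/40 ≈ -0.025000)
F(H) = -1 + H/4
j = 462 (j = 2 + 460 = 462)
(((-128 + 151) + x) + F(-16))/(j + m((3*4)*(-4))) = (((-128 + 151) - 1/40) + (-1 + (¼)*(-16)))/(462 + 6) = ((23 - 1/40) + (-1 - 4))/468 = (919/40 - 5)*(1/468) = (719/40)*(1/468) = 719/18720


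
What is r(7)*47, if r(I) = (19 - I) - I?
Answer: 235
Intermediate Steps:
r(I) = 19 - 2*I
r(7)*47 = (19 - 2*7)*47 = (19 - 14)*47 = 5*47 = 235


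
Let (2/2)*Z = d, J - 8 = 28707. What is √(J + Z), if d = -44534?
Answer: I*√15819 ≈ 125.77*I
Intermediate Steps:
J = 28715 (J = 8 + 28707 = 28715)
Z = -44534
√(J + Z) = √(28715 - 44534) = √(-15819) = I*√15819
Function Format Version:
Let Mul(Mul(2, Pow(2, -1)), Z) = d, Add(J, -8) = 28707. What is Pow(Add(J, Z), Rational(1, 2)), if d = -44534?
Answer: Mul(I, Pow(15819, Rational(1, 2))) ≈ Mul(125.77, I)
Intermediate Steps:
J = 28715 (J = Add(8, 28707) = 28715)
Z = -44534
Pow(Add(J, Z), Rational(1, 2)) = Pow(Add(28715, -44534), Rational(1, 2)) = Pow(-15819, Rational(1, 2)) = Mul(I, Pow(15819, Rational(1, 2)))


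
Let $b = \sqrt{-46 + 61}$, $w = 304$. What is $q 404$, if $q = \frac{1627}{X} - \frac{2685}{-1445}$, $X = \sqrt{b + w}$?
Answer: $\frac{216948}{289} + \frac{657308}{\sqrt{304 + \sqrt{15}}} \approx 38212.0$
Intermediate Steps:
$b = \sqrt{15} \approx 3.873$
$X = \sqrt{304 + \sqrt{15}}$ ($X = \sqrt{\sqrt{15} + 304} = \sqrt{304 + \sqrt{15}} \approx 17.546$)
$q = \frac{537}{289} + \frac{1627}{\sqrt{304 + \sqrt{15}}}$ ($q = \frac{1627}{\sqrt{304 + \sqrt{15}}} - \frac{2685}{-1445} = \frac{1627}{\sqrt{304 + \sqrt{15}}} - - \frac{537}{289} = \frac{1627}{\sqrt{304 + \sqrt{15}}} + \frac{537}{289} = \frac{537}{289} + \frac{1627}{\sqrt{304 + \sqrt{15}}} \approx 94.584$)
$q 404 = \left(\frac{537}{289} + \frac{1627}{\sqrt{304 + \sqrt{15}}}\right) 404 = \frac{216948}{289} + \frac{657308}{\sqrt{304 + \sqrt{15}}}$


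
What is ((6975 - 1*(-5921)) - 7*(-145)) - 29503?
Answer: -15592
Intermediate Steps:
((6975 - 1*(-5921)) - 7*(-145)) - 29503 = ((6975 + 5921) + 1015) - 29503 = (12896 + 1015) - 29503 = 13911 - 29503 = -15592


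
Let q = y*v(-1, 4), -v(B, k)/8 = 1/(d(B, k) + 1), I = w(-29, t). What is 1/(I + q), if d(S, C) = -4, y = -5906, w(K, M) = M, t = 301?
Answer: -3/46345 ≈ -6.4732e-5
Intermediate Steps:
I = 301
v(B, k) = 8/3 (v(B, k) = -8/(-4 + 1) = -8/(-3) = -8*(-1/3) = 8/3)
q = -47248/3 (q = -5906*8/3 = -47248/3 ≈ -15749.)
1/(I + q) = 1/(301 - 47248/3) = 1/(-46345/3) = -3/46345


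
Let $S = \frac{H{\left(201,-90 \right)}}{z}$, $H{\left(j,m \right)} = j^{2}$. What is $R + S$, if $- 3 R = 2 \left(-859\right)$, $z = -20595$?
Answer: $\frac{11753669}{20595} \approx 570.71$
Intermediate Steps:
$S = - \frac{13467}{6865}$ ($S = \frac{201^{2}}{-20595} = 40401 \left(- \frac{1}{20595}\right) = - \frac{13467}{6865} \approx -1.9617$)
$R = \frac{1718}{3}$ ($R = - \frac{2 \left(-859\right)}{3} = \left(- \frac{1}{3}\right) \left(-1718\right) = \frac{1718}{3} \approx 572.67$)
$R + S = \frac{1718}{3} - \frac{13467}{6865} = \frac{11753669}{20595}$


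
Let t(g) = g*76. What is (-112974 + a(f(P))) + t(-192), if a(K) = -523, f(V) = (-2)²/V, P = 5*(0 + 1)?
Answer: -128089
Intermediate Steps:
P = 5 (P = 5*1 = 5)
f(V) = 4/V
t(g) = 76*g
(-112974 + a(f(P))) + t(-192) = (-112974 - 523) + 76*(-192) = -113497 - 14592 = -128089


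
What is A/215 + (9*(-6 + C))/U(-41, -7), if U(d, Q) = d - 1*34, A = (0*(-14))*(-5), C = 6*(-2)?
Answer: 54/25 ≈ 2.1600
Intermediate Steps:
C = -12
A = 0 (A = 0*(-5) = 0)
U(d, Q) = -34 + d (U(d, Q) = d - 34 = -34 + d)
A/215 + (9*(-6 + C))/U(-41, -7) = 0/215 + (9*(-6 - 12))/(-34 - 41) = 0*(1/215) + (9*(-18))/(-75) = 0 - 162*(-1/75) = 0 + 54/25 = 54/25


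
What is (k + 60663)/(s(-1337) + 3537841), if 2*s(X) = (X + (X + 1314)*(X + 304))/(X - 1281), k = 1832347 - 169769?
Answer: 4511444938/9262056527 ≈ 0.48709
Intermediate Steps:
k = 1662578
s(X) = (X + (304 + X)*(1314 + X))/(2*(-1281 + X)) (s(X) = ((X + (X + 1314)*(X + 304))/(X - 1281))/2 = ((X + (1314 + X)*(304 + X))/(-1281 + X))/2 = ((X + (304 + X)*(1314 + X))/(-1281 + X))/2 = (X + (304 + X)*(1314 + X))/(2*(-1281 + X)))
(k + 60663)/(s(-1337) + 3537841) = (1662578 + 60663)/((399456 + (-1337)² + 1619*(-1337))/(2*(-1281 - 1337)) + 3537841) = 1723241/((½)*(399456 + 1787569 - 2164603)/(-2618) + 3537841) = 1723241/((½)*(-1/2618)*22422 + 3537841) = 1723241/(-11211/2618 + 3537841) = 1723241/(9262056527/2618) = 1723241*(2618/9262056527) = 4511444938/9262056527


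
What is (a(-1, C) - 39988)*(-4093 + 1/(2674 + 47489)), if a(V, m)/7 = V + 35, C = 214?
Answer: 2720452343500/16721 ≈ 1.6270e+8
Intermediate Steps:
a(V, m) = 245 + 7*V (a(V, m) = 7*(V + 35) = 7*(35 + V) = 245 + 7*V)
(a(-1, C) - 39988)*(-4093 + 1/(2674 + 47489)) = ((245 + 7*(-1)) - 39988)*(-4093 + 1/(2674 + 47489)) = ((245 - 7) - 39988)*(-4093 + 1/50163) = (238 - 39988)*(-4093 + 1/50163) = -39750*(-205317158/50163) = 2720452343500/16721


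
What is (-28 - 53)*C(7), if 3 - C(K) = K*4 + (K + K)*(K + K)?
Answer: 17901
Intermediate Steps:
C(K) = 3 - 4*K - 4*K² (C(K) = 3 - (K*4 + (K + K)*(K + K)) = 3 - (4*K + (2*K)*(2*K)) = 3 - (4*K + 4*K²) = 3 + (-4*K - 4*K²) = 3 - 4*K - 4*K²)
(-28 - 53)*C(7) = (-28 - 53)*(3 - 4*7 - 4*7²) = -81*(3 - 28 - 4*49) = -81*(3 - 28 - 196) = -81*(-221) = 17901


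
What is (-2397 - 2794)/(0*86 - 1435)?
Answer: 5191/1435 ≈ 3.6174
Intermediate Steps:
(-2397 - 2794)/(0*86 - 1435) = -5191/(0 - 1435) = -5191/(-1435) = -5191*(-1/1435) = 5191/1435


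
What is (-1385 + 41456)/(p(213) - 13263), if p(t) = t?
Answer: -13357/4350 ≈ -3.0706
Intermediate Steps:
(-1385 + 41456)/(p(213) - 13263) = (-1385 + 41456)/(213 - 13263) = 40071/(-13050) = 40071*(-1/13050) = -13357/4350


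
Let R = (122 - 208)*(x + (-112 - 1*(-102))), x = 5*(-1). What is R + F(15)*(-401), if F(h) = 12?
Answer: -3522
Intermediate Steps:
x = -5
R = 1290 (R = (122 - 208)*(-5 + (-112 - 1*(-102))) = -86*(-5 + (-112 + 102)) = -86*(-5 - 10) = -86*(-15) = 1290)
R + F(15)*(-401) = 1290 + 12*(-401) = 1290 - 4812 = -3522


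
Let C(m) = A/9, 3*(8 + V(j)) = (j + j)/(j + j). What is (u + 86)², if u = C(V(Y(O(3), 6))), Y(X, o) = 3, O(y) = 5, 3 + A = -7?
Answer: 583696/81 ≈ 7206.1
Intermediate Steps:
A = -10 (A = -3 - 7 = -10)
V(j) = -23/3 (V(j) = -8 + ((j + j)/(j + j))/3 = -8 + ((2*j)/((2*j)))/3 = -8 + ((2*j)*(1/(2*j)))/3 = -8 + (⅓)*1 = -8 + ⅓ = -23/3)
C(m) = -10/9
u = -10/9 ≈ -1.1111
(u + 86)² = (-10/9 + 86)² = (764/9)² = 583696/81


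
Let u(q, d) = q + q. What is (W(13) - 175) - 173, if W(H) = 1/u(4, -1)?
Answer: -2783/8 ≈ -347.88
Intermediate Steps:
u(q, d) = 2*q
W(H) = 1/8 (W(H) = 1/(2*4) = 1/8)
(W(13) - 175) - 173 = (1/8 - 175) - 173 = -1399/8 - 173 = -2783/8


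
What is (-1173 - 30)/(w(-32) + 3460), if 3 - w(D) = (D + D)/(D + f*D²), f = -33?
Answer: -1271571/3660389 ≈ -0.34739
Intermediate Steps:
w(D) = 3 - 2*D/(D - 33*D²) (w(D) = 3 - (D + D)/(D - 33*D²) = 3 - 2*D/(D - 33*D²))
(-1173 - 30)/(w(-32) + 3460) = (-1173 - 30)/((1 - 99*(-32))/(1 - 33*(-32)) + 3460) = -1203/((1 + 3168)/(1 + 1056) + 3460) = -1203/(3169/1057 + 3460) = -1203/3660389/1057 = -1203*1057/3660389 = -1271571/3660389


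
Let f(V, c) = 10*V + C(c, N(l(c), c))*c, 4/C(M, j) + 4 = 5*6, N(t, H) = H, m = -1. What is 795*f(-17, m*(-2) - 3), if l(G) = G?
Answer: -1758540/13 ≈ -1.3527e+5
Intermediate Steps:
C(M, j) = 2/13 (C(M, j) = 4/(-4 + 5*6) = 4/(-4 + 30) = 4/26 = 4*(1/26) = 2/13)
f(V, c) = 10*V + 2*c/13
795*f(-17, m*(-2) - 3) = 795*(10*(-17) + 2*(-1*(-2) - 3)/13) = 795*(-170 + 2*(2 - 3)/13) = 795*(-170 + (2/13)*(-1)) = 795*(-170 - 2/13) = 795*(-2212/13) = -1758540/13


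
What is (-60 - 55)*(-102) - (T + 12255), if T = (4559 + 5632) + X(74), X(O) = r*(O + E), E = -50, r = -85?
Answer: -8676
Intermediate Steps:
X(O) = 4250 - 85*O (X(O) = -85*(O - 50) = -85*(-50 + O) = 4250 - 85*O)
T = 8151 (T = (4559 + 5632) + (4250 - 85*74) = 10191 + (4250 - 6290) = 10191 - 2040 = 8151)
(-60 - 55)*(-102) - (T + 12255) = (-60 - 55)*(-102) - (8151 + 12255) = -115*(-102) - 1*20406 = 11730 - 20406 = -8676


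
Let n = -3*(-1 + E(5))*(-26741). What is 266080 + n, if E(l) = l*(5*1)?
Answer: 2191432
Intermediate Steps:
E(l) = 5*l (E(l) = l*5 = 5*l)
n = 1925352 (n = -3*(-1 + 5*5)*(-26741) = -3*(-1 + 25)*(-26741) = -3*24*(-26741) = -72*(-26741) = 1925352)
266080 + n = 266080 + 1925352 = 2191432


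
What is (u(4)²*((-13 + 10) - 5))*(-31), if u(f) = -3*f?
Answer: 35712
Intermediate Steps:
(u(4)²*((-13 + 10) - 5))*(-31) = ((-3*4)²*((-13 + 10) - 5))*(-31) = ((-12)²*(-3 - 5))*(-31) = (144*(-8))*(-31) = -1152*(-31) = 35712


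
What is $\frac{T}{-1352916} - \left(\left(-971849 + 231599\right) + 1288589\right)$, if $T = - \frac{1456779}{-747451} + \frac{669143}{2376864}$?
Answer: $- \frac{1317974563936936373349485}{2403576189060004224} \approx -5.4834 \cdot 10^{5}$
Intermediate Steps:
$T = \frac{3962717165549}{1776589373664}$ ($T = \left(-1456779\right) \left(- \frac{1}{747451}\right) + 669143 \cdot \frac{1}{2376864} = \frac{1456779}{747451} + \frac{669143}{2376864} = \frac{3962717165549}{1776589373664} \approx 2.2305$)
$\frac{T}{-1352916} - \left(\left(-971849 + 231599\right) + 1288589\right) = \frac{3962717165549}{1776589373664 \left(-1352916\right)} - \left(\left(-971849 + 231599\right) + 1288589\right) = \frac{3962717165549}{1776589373664} \left(- \frac{1}{1352916}\right) - \left(-740250 + 1288589\right) = - \frac{3962717165549}{2403576189060004224} - 548339 = - \frac{1317974563936936373349485}{2403576189060004224}$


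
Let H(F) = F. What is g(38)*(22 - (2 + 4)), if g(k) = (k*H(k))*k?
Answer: 877952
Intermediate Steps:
g(k) = k**3 (g(k) = (k*k)*k = k**2*k = k**3)
g(38)*(22 - (2 + 4)) = 38**3*(22 - (2 + 4)) = 54872*(22 - 1*6) = 54872*(22 - 6) = 54872*16 = 877952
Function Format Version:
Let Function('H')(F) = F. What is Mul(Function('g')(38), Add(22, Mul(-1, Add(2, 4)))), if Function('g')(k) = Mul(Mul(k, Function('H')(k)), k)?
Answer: 877952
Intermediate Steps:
Function('g')(k) = Pow(k, 3) (Function('g')(k) = Mul(Mul(k, k), k) = Mul(Pow(k, 2), k) = Pow(k, 3))
Mul(Function('g')(38), Add(22, Mul(-1, Add(2, 4)))) = Mul(Pow(38, 3), Add(22, Mul(-1, Add(2, 4)))) = Mul(54872, Add(22, Mul(-1, 6))) = Mul(54872, Add(22, -6)) = Mul(54872, 16) = 877952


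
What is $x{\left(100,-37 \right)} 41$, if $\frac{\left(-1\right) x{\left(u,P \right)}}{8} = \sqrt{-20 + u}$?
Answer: $- 1312 \sqrt{5} \approx -2933.7$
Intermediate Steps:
$x{\left(u,P \right)} = - 8 \sqrt{-20 + u}$
$x{\left(100,-37 \right)} 41 = - 8 \sqrt{-20 + 100} \cdot 41 = - 8 \sqrt{80} \cdot 41 = - 8 \cdot 4 \sqrt{5} \cdot 41 = - 32 \sqrt{5} \cdot 41 = - 1312 \sqrt{5}$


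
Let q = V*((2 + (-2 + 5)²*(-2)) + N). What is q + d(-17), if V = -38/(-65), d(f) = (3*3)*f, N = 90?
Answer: -7133/65 ≈ -109.74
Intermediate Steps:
d(f) = 9*f
V = 38/65 (V = -38*(-1/65) = 38/65 ≈ 0.58462)
q = 2812/65 (q = 38*((2 + (-2 + 5)²*(-2)) + 90)/65 = 38*((2 + 3²*(-2)) + 90)/65 = 38*((2 + 9*(-2)) + 90)/65 = 38*((2 - 18) + 90)/65 = 38*(-16 + 90)/65 = (38/65)*74 = 2812/65 ≈ 43.262)
q + d(-17) = 2812/65 + 9*(-17) = 2812/65 - 153 = -7133/65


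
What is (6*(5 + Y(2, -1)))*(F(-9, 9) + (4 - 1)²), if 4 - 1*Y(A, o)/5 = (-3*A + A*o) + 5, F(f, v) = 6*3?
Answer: 6480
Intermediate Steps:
F(f, v) = 18
Y(A, o) = -5 + 15*A - 5*A*o (Y(A, o) = 20 - 5*((-3*A + A*o) + 5) = 20 - 5*(5 - 3*A + A*o) = 20 + (-25 + 15*A - 5*A*o) = -5 + 15*A - 5*A*o)
(6*(5 + Y(2, -1)))*(F(-9, 9) + (4 - 1)²) = (6*(5 + (-5 + 15*2 - 5*2*(-1))))*(18 + (4 - 1)²) = (6*(5 + (-5 + 30 + 10)))*(18 + 3²) = (6*(5 + 35))*(18 + 9) = (6*40)*27 = 240*27 = 6480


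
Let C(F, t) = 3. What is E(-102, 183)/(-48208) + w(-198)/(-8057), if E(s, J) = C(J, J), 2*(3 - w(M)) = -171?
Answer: -4290579/388411856 ≈ -0.011046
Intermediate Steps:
w(M) = 177/2 (w(M) = 3 - ½*(-171) = 3 + 171/2 = 177/2)
E(s, J) = 3
E(-102, 183)/(-48208) + w(-198)/(-8057) = 3/(-48208) + (177/2)/(-8057) = 3*(-1/48208) + (177/2)*(-1/8057) = -3/48208 - 177/16114 = -4290579/388411856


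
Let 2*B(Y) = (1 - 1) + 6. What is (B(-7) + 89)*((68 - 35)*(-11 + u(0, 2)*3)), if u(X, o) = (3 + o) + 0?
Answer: 12144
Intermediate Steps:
u(X, o) = 3 + o
B(Y) = 3 (B(Y) = ((1 - 1) + 6)/2 = (0 + 6)/2 = (1/2)*6 = 3)
(B(-7) + 89)*((68 - 35)*(-11 + u(0, 2)*3)) = (3 + 89)*((68 - 35)*(-11 + (3 + 2)*3)) = 92*(33*(-11 + 5*3)) = 92*(33*(-11 + 15)) = 92*(33*4) = 92*132 = 12144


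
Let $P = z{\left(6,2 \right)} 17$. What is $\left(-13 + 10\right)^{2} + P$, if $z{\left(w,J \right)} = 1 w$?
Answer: $111$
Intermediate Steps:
$z{\left(w,J \right)} = w$
$P = 102$ ($P = 6 \cdot 17 = 102$)
$\left(-13 + 10\right)^{2} + P = \left(-13 + 10\right)^{2} + 102 = \left(-3\right)^{2} + 102 = 9 + 102 = 111$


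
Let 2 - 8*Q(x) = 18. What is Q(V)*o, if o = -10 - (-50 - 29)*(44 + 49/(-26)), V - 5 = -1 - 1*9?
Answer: -86245/13 ≈ -6634.2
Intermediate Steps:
V = -5 (V = 5 + (-1 - 1*9) = 5 + (-1 - 9) = 5 - 10 = -5)
Q(x) = -2 (Q(x) = 1/4 - 1/8*18 = 1/4 - 9/4 = -2)
o = 86245/26 (o = -10 - (-79)*(44 + 49*(-1/26)) = -10 - (-79)*(44 - 49/26) = -10 - (-79)*1095/26 = -10 - 1*(-86505/26) = -10 + 86505/26 = 86245/26 ≈ 3317.1)
Q(V)*o = -2*86245/26 = -86245/13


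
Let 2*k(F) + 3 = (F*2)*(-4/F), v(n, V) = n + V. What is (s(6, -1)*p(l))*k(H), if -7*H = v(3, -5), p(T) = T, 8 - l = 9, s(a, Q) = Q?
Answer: -11/2 ≈ -5.5000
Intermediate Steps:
l = -1 (l = 8 - 1*9 = 8 - 9 = -1)
v(n, V) = V + n
H = 2/7 (H = -(-5 + 3)/7 = -⅐*(-2) = 2/7 ≈ 0.28571)
k(F) = -11/2 (k(F) = -3/2 + ((F*2)*(-4/F))/2 = -3/2 + ((2*F)*(-4/F))/2 = -3/2 + (½)*(-8) = -3/2 - 4 = -11/2)
(s(6, -1)*p(l))*k(H) = -1*(-1)*(-11/2) = 1*(-11/2) = -11/2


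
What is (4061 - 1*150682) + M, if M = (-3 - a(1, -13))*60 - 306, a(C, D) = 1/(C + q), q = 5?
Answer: -147117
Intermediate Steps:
a(C, D) = 1/(5 + C) (a(C, D) = 1/(C + 5) = 1/(5 + C))
M = -496 (M = (-3 - 1/(5 + 1))*60 - 306 = (-3 - 1/6)*60 - 306 = (-3 - 1*⅙)*60 - 306 = (-3 - ⅙)*60 - 306 = -19/6*60 - 306 = -190 - 306 = -496)
(4061 - 1*150682) + M = (4061 - 1*150682) - 496 = (4061 - 150682) - 496 = -146621 - 496 = -147117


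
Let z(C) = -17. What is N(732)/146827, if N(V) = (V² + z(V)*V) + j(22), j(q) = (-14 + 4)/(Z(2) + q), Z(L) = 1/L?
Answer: 56752/15921 ≈ 3.5646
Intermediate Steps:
j(q) = -10/(½ + q) (j(q) = (-14 + 4)/(1/2 + q) = -10/(½ + q))
N(V) = -4/9 + V² - 17*V (N(V) = (V² - 17*V) - 20/(1 + 2*22) = (V² - 17*V) - 20/(1 + 44) = (V² - 17*V) - 20/45 = (V² - 17*V) - 20*1/45 = (V² - 17*V) - 4/9 = -4/9 + V² - 17*V)
N(732)/146827 = (-4/9 + 732² - 17*732)/146827 = (-4/9 + 535824 - 12444)*(1/146827) = (4710416/9)*(1/146827) = 56752/15921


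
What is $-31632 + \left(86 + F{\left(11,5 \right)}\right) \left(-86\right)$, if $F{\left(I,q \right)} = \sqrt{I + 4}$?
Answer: $-39028 - 86 \sqrt{15} \approx -39361.0$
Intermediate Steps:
$F{\left(I,q \right)} = \sqrt{4 + I}$
$-31632 + \left(86 + F{\left(11,5 \right)}\right) \left(-86\right) = -31632 + \left(86 + \sqrt{4 + 11}\right) \left(-86\right) = -31632 + \left(86 + \sqrt{15}\right) \left(-86\right) = -31632 - \left(7396 + 86 \sqrt{15}\right) = -39028 - 86 \sqrt{15}$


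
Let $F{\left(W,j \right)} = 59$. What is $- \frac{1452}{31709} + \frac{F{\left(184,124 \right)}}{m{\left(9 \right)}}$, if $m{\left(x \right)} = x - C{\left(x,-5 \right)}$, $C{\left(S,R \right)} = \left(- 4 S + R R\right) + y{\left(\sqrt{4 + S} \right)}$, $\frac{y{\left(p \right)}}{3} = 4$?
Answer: $\frac{1859215}{253672} \approx 7.3292$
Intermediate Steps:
$y{\left(p \right)} = 12$ ($y{\left(p \right)} = 3 \cdot 4 = 12$)
$C{\left(S,R \right)} = 12 + R^{2} - 4 S$ ($C{\left(S,R \right)} = \left(- 4 S + R R\right) + 12 = \left(- 4 S + R^{2}\right) + 12 = \left(R^{2} - 4 S\right) + 12 = 12 + R^{2} - 4 S$)
$m{\left(x \right)} = -37 + 5 x$ ($m{\left(x \right)} = x - \left(12 + \left(-5\right)^{2} - 4 x\right) = x - \left(12 + 25 - 4 x\right) = x - \left(37 - 4 x\right) = x + \left(-37 + 4 x\right) = -37 + 5 x$)
$- \frac{1452}{31709} + \frac{F{\left(184,124 \right)}}{m{\left(9 \right)}} = - \frac{1452}{31709} + \frac{59}{-37 + 5 \cdot 9} = \left(-1452\right) \frac{1}{31709} + \frac{59}{-37 + 45} = - \frac{1452}{31709} + \frac{59}{8} = \frac{1859215}{253672}$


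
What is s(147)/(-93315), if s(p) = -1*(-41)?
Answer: -41/93315 ≈ -0.00043937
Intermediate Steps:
s(p) = 41
s(147)/(-93315) = 41/(-93315) = 41*(-1/93315) = -41/93315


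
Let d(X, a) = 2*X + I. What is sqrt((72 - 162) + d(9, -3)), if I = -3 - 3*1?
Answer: I*sqrt(78) ≈ 8.8318*I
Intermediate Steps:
I = -6 (I = -3 - 3 = -6)
d(X, a) = -6 + 2*X (d(X, a) = 2*X - 6 = -6 + 2*X)
sqrt((72 - 162) + d(9, -3)) = sqrt((72 - 162) + (-6 + 2*9)) = sqrt(-90 + (-6 + 18)) = sqrt(-90 + 12) = sqrt(-78) = I*sqrt(78)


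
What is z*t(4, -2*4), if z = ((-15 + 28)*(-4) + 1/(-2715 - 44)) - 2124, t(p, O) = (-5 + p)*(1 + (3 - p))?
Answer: 0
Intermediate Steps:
t(p, O) = (-5 + p)*(4 - p)
z = -6003585/2759 (z = (13*(-4) + 1/(-2759)) - 2124 = (-52 - 1/2759) - 2124 = -143469/2759 - 2124 = -6003585/2759 ≈ -2176.0)
z*t(4, -2*4) = -6003585*(-20 - 1*4**2 + 9*4)/2759 = -6003585*(-20 - 1*16 + 36)/2759 = -6003585*(-20 - 16 + 36)/2759 = -6003585/2759*0 = 0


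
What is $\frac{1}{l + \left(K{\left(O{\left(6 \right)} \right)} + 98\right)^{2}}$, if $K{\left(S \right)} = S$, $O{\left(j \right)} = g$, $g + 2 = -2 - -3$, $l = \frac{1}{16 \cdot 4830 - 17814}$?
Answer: $\frac{59466}{559515595} \approx 0.00010628$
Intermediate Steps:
$l = \frac{1}{59466}$ ($l = \frac{1}{77280 - 17814} = \frac{1}{59466} \approx 1.6816 \cdot 10^{-5}$)
$g = -1$ ($g = -2 - -1 = -2 + \left(-2 + 3\right) = -2 + 1 = -1$)
$O{\left(j \right)} = -1$
$\frac{1}{l + \left(K{\left(O{\left(6 \right)} \right)} + 98\right)^{2}} = \frac{1}{\frac{1}{59466} + \left(-1 + 98\right)^{2}} = \frac{1}{\frac{1}{59466} + 97^{2}} = \frac{1}{\frac{1}{59466} + 9409} = \frac{1}{\frac{559515595}{59466}} = \frac{59466}{559515595}$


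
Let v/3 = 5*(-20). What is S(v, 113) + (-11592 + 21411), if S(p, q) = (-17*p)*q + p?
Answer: 585819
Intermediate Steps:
v = -300 (v = 3*(5*(-20)) = 3*(-100) = -300)
S(p, q) = p - 17*p*q (S(p, q) = -17*p*q + p = p - 17*p*q)
S(v, 113) + (-11592 + 21411) = -300*(1 - 17*113) + (-11592 + 21411) = -300*(1 - 1921) + 9819 = -300*(-1920) + 9819 = 576000 + 9819 = 585819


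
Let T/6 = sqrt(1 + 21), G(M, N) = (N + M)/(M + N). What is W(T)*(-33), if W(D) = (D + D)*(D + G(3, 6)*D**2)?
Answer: -52272 - 313632*sqrt(22) ≈ -1.5233e+6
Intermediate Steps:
G(M, N) = 1 (G(M, N) = (M + N)/(M + N) = 1)
T = 6*sqrt(22) (T = 6*sqrt(1 + 21) = 6*sqrt(22) ≈ 28.142)
W(D) = 2*D*(D + D**2) (W(D) = (D + D)*(D + 1*D**2) = (2*D)*(D + D**2) = 2*D*(D + D**2))
W(T)*(-33) = (2*(6*sqrt(22))**2*(1 + 6*sqrt(22)))*(-33) = (2*792*(1 + 6*sqrt(22)))*(-33) = (1584 + 9504*sqrt(22))*(-33) = -52272 - 313632*sqrt(22)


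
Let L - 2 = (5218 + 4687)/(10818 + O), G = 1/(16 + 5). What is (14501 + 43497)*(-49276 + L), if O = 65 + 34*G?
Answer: -653213790003814/228577 ≈ -2.8577e+9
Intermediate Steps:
G = 1/21 ≈ 0.047619
O = 1399/21 (O = 65 + 34*(1/21) = 65 + 34/21 = 1399/21 ≈ 66.619)
L = 665159/228577 (L = 2 + (5218 + 4687)/(10818 + 1399/21) = 2 + 9905/(228577/21) = 2 + 9905*(21/228577) = 2 + 208005/228577 = 665159/228577 ≈ 2.9100)
(14501 + 43497)*(-49276 + L) = (14501 + 43497)*(-49276 + 665159/228577) = 57998*(-11262695093/228577) = -653213790003814/228577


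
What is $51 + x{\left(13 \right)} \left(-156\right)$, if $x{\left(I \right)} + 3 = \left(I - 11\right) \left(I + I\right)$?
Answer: $-7593$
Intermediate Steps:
$x{\left(I \right)} = -3 + 2 I \left(-11 + I\right)$ ($x{\left(I \right)} = -3 + \left(I - 11\right) \left(I + I\right) = -3 + \left(-11 + I\right) 2 I = -3 + 2 I \left(-11 + I\right)$)
$51 + x{\left(13 \right)} \left(-156\right) = 51 + \left(-3 - 286 + 2 \cdot 13^{2}\right) \left(-156\right) = 51 + \left(-3 - 286 + 2 \cdot 169\right) \left(-156\right) = 51 + \left(-3 - 286 + 338\right) \left(-156\right) = 51 + 49 \left(-156\right) = 51 - 7644 = -7593$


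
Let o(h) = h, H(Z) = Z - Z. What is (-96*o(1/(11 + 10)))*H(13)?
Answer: 0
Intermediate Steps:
H(Z) = 0
(-96*o(1/(11 + 10)))*H(13) = -96/(11 + 10)*0 = -96/21*0 = -96*1/21*0 = -32/7*0 = 0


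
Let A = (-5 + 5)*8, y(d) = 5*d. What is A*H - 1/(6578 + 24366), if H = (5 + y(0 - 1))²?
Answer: -1/30944 ≈ -3.2316e-5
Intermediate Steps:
A = 0 (A = 0*8 = 0)
H = 0 (H = (5 + 5*(0 - 1))² = (5 + 5*(-1))² = (5 - 5)² = 0² = 0)
A*H - 1/(6578 + 24366) = 0*0 - 1/(6578 + 24366) = 0 - 1/30944 = -1/30944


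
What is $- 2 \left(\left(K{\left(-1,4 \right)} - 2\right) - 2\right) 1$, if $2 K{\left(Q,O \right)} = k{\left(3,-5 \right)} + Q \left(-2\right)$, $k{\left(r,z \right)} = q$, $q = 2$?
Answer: $4$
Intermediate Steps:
$k{\left(r,z \right)} = 2$
$K{\left(Q,O \right)} = 1 - Q$ ($K{\left(Q,O \right)} = \frac{2 + Q \left(-2\right)}{2} = \frac{2 - 2 Q}{2} = 1 - Q$)
$- 2 \left(\left(K{\left(-1,4 \right)} - 2\right) - 2\right) 1 = - 2 \left(\left(\left(1 - -1\right) - 2\right) - 2\right) 1 = - 2 \left(\left(\left(1 + 1\right) - 2\right) - 2\right) 1 = - 2 \left(\left(2 - 2\right) - 2\right) 1 = - 2 \left(0 - 2\right) 1 = \left(-2\right) \left(-2\right) 1 = 4 \cdot 1 = 4$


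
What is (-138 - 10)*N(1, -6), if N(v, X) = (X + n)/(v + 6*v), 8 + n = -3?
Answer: 2516/7 ≈ 359.43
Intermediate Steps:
n = -11 (n = -8 - 3 = -11)
N(v, X) = (-11 + X)/(7*v) (N(v, X) = (X - 11)/(v + 6*v) = (-11 + X)/((7*v)) = (-11 + X)*(1/(7*v)) = (-11 + X)/(7*v))
(-138 - 10)*N(1, -6) = (-138 - 10)*((⅐)*(-11 - 6)/1) = -148*(-17)/7 = -148*(-17/7) = 2516/7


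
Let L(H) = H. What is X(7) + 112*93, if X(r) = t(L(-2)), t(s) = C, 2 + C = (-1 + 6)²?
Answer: 10439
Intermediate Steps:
C = 23 (C = -2 + (-1 + 6)² = -2 + 5² = -2 + 25 = 23)
t(s) = 23
X(r) = 23
X(7) + 112*93 = 23 + 112*93 = 23 + 10416 = 10439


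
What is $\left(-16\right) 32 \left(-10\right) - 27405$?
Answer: $-22285$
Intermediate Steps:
$\left(-16\right) 32 \left(-10\right) - 27405 = \left(-512\right) \left(-10\right) - 27405 = 5120 - 27405 = -22285$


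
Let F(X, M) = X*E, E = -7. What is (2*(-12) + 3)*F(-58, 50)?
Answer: -8526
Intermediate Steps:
F(X, M) = -7*X (F(X, M) = X*(-7) = -7*X)
(2*(-12) + 3)*F(-58, 50) = (2*(-12) + 3)*(-7*(-58)) = (-24 + 3)*406 = -21*406 = -8526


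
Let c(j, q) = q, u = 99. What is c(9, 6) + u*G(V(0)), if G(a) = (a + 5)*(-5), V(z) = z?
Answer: -2469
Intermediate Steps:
G(a) = -25 - 5*a (G(a) = (5 + a)*(-5) = -25 - 5*a)
c(9, 6) + u*G(V(0)) = 6 + 99*(-25 - 5*0) = 6 + 99*(-25 + 0) = 6 + 99*(-25) = 6 - 2475 = -2469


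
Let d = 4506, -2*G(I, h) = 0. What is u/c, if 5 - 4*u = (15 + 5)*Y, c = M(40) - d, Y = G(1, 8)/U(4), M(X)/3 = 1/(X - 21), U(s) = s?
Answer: -95/342444 ≈ -0.00027742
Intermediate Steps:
G(I, h) = 0 (G(I, h) = -½*0 = 0)
M(X) = 3/(-21 + X) (M(X) = 3/(X - 21) = 3/(-21 + X))
Y = 0 (Y = 0/4 = 0*(¼) = 0)
c = -85611/19 (c = 3/(-21 + 40) - 1*4506 = 3/19 - 4506 = -85611/19 ≈ -4505.8)
u = 5/4 (u = 5/4 - (15 + 5)*0/4 = 5/4 - 5*0 = 5/4 - ¼*0 = 5/4 + 0 = 5/4 ≈ 1.2500)
u/c = 5/(4*(-85611/19)) = (5/4)*(-19/85611) = -95/342444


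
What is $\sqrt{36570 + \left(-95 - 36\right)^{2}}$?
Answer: $\sqrt{53731} \approx 231.8$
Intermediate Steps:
$\sqrt{36570 + \left(-95 - 36\right)^{2}} = \sqrt{36570 + \left(-131\right)^{2}} = \sqrt{36570 + 17161} = \sqrt{53731}$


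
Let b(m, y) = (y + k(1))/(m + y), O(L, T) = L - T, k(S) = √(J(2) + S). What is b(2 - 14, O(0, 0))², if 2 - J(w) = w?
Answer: 1/144 ≈ 0.0069444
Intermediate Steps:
J(w) = 2 - w
k(S) = √S (k(S) = √((2 - 1*2) + S) = √((2 - 2) + S) = √(0 + S) = √S)
b(m, y) = (1 + y)/(m + y) (b(m, y) = (y + √1)/(m + y) = (y + 1)/(m + y) = (1 + y)/(m + y))
b(2 - 14, O(0, 0))² = ((1 + (0 - 1*0))/((2 - 14) + (0 - 1*0)))² = ((1 + (0 + 0))/(-12 + (0 + 0)))² = ((1 + 0)/(-12 + 0))² = (1/(-12))² = (-1/12*1)² = (-1/12)² = 1/144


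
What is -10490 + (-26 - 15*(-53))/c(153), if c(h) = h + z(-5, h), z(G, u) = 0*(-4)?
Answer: -1604201/153 ≈ -10485.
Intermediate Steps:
z(G, u) = 0
c(h) = h (c(h) = h + 0 = h)
-10490 + (-26 - 15*(-53))/c(153) = -10490 + (-26 - 15*(-53))/153 = -10490 + (-26 + 795)*(1/153) = -10490 + 769*(1/153) = -10490 + 769/153 = -1604201/153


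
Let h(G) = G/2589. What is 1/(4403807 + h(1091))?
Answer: 2589/11401457414 ≈ 2.2708e-7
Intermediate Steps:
h(G) = G/2589 (h(G) = G*(1/2589) = G/2589)
1/(4403807 + h(1091)) = 1/(4403807 + (1/2589)*1091) = 1/(4403807 + 1091/2589) = 1/(11401457414/2589) = 2589/11401457414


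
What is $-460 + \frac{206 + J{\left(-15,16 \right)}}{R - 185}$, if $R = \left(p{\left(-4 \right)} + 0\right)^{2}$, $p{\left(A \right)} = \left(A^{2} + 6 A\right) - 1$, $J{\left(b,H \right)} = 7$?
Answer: $- \frac{48053}{104} \approx -462.05$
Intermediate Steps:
$p{\left(A \right)} = -1 + A^{2} + 6 A$
$R = 81$ ($R = \left(\left(-1 + \left(-4\right)^{2} + 6 \left(-4\right)\right) + 0\right)^{2} = \left(\left(-1 + 16 - 24\right) + 0\right)^{2} = \left(-9 + 0\right)^{2} = \left(-9\right)^{2} = 81$)
$-460 + \frac{206 + J{\left(-15,16 \right)}}{R - 185} = -460 + \frac{206 + 7}{81 - 185} = -460 + \frac{213}{-104} = -460 + 213 \left(- \frac{1}{104}\right) = -460 - \frac{213}{104} = - \frac{48053}{104}$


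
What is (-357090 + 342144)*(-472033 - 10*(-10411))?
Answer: 5498977158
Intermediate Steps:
(-357090 + 342144)*(-472033 - 10*(-10411)) = -14946*(-472033 + 104110) = -14946*(-367923) = 5498977158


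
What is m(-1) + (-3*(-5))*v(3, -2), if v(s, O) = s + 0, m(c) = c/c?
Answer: 46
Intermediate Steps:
m(c) = 1
v(s, O) = s
m(-1) + (-3*(-5))*v(3, -2) = 1 - 3*(-5)*3 = 1 + 15*3 = 1 + 45 = 46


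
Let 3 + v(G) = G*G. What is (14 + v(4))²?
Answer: 729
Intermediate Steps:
v(G) = -3 + G² (v(G) = -3 + G*G = -3 + G²)
(14 + v(4))² = (14 + (-3 + 4²))² = (14 + (-3 + 16))² = (14 + 13)² = 27² = 729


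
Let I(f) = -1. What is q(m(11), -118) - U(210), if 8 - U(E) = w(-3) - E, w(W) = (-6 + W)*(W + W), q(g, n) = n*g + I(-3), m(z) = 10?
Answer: -1345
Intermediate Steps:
q(g, n) = -1 + g*n (q(g, n) = n*g - 1 = g*n - 1 = -1 + g*n)
w(W) = 2*W*(-6 + W) (w(W) = (-6 + W)*(2*W) = 2*W*(-6 + W))
U(E) = -46 + E (U(E) = 8 - (2*(-3)*(-6 - 3) - E) = 8 - (2*(-3)*(-9) - E) = 8 - (54 - E) = 8 + (-54 + E) = -46 + E)
q(m(11), -118) - U(210) = (-1 + 10*(-118)) - (-46 + 210) = (-1 - 1180) - 1*164 = -1181 - 164 = -1345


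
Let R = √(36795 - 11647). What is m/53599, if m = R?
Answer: 2*√6287/53599 ≈ 0.0029587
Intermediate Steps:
R = 2*√6287 (R = √25148 = 2*√6287 ≈ 158.58)
m = 2*√6287 ≈ 158.58
m/53599 = (2*√6287)/53599 = (2*√6287)*(1/53599) = 2*√6287/53599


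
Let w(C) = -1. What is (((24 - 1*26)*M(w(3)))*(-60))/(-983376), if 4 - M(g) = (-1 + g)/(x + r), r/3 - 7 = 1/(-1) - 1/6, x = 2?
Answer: -400/798993 ≈ -0.00050063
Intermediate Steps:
r = 35/2 (r = 21 + 3*(1/(-1) - 1/6) = 21 + 3*(1*(-1) - 1*⅙) = 21 + 3*(-1 - ⅙) = 21 + 3*(-7/6) = 21 - 7/2 = 35/2 ≈ 17.500)
M(g) = 158/39 - 2*g/39 (M(g) = 4 - (-1 + g)/(2 + 35/2) = 4 - (-1 + g)/39/2 = 4 - (-1 + g)*2/39 = 4 - (-2/39 + 2*g/39) = 4 + (2/39 - 2*g/39) = 158/39 - 2*g/39)
(((24 - 1*26)*M(w(3)))*(-60))/(-983376) = (((24 - 1*26)*(158/39 - 2/39*(-1)))*(-60))/(-983376) = (((24 - 26)*(158/39 + 2/39))*(-60))*(-1/983376) = (-2*160/39*(-60))*(-1/983376) = -320/39*(-60)*(-1/983376) = (6400/13)*(-1/983376) = -400/798993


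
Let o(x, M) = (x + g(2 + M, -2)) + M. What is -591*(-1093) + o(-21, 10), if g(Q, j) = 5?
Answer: 645957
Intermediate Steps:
o(x, M) = 5 + M + x (o(x, M) = (x + 5) + M = (5 + x) + M = 5 + M + x)
-591*(-1093) + o(-21, 10) = -591*(-1093) + (5 + 10 - 21) = 645963 - 6 = 645957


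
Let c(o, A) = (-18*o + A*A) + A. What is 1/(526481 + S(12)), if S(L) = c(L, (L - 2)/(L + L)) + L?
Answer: 144/75783973 ≈ 1.9001e-6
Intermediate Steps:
c(o, A) = A + A² - 18*o (c(o, A) = (-18*o + A²) + A = (A² - 18*o) + A = A + A² - 18*o)
S(L) = -17*L + (-2 + L)/(2*L) + (-2 + L)²/(4*L²) (S(L) = ((L - 2)/(L + L) + ((L - 2)/(L + L))² - 18*L) + L = ((-2 + L)/((2*L)) + ((-2 + L)/((2*L)))² - 18*L) + L = ((-2 + L)*(1/(2*L)) + ((-2 + L)*(1/(2*L)))² - 18*L) + L = ((-2 + L)/(2*L) + ((-2 + L)/(2*L))² - 18*L) + L = ((-2 + L)/(2*L) + (-2 + L)²/(4*L²) - 18*L) + L = (-18*L + (-2 + L)/(2*L) + (-2 + L)²/(4*L²)) + L = -17*L + (-2 + L)/(2*L) + (-2 + L)²/(4*L²))
1/(526481 + S(12)) = 1/(526481 + (¾ + 12⁻² - 17*12 - 2/12)) = 1/(526481 + (¾ + 1/144 - 204 - 2*1/12)) = 1/(526481 + (¾ + 1/144 - 204 - ⅙)) = 1/(526481 - 29291/144) = 1/(75783973/144) = 144/75783973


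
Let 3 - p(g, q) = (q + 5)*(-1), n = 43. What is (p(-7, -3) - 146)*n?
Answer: -6063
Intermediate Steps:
p(g, q) = 8 + q (p(g, q) = 3 - (q + 5)*(-1) = 3 - (5 + q)*(-1) = 3 - (-5 - q) = 3 + (5 + q) = 8 + q)
(p(-7, -3) - 146)*n = ((8 - 3) - 146)*43 = (5 - 146)*43 = -141*43 = -6063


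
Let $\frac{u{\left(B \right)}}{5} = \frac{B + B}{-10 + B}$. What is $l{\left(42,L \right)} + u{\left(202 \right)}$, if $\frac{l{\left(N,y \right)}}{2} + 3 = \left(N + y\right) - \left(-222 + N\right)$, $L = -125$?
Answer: $\frac{9529}{48} \approx 198.52$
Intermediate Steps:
$u{\left(B \right)} = \frac{10 B}{-10 + B}$ ($u{\left(B \right)} = 5 \frac{B + B}{-10 + B} = 5 \frac{2 B}{-10 + B} = \frac{10 B}{-10 + B}$)
$l{\left(N,y \right)} = 438 + 2 y$ ($l{\left(N,y \right)} = -6 + 2 \left(\left(N + y\right) - \left(-222 + N\right)\right) = -6 + 2 \left(222 + y\right) = -6 + \left(444 + 2 y\right) = 438 + 2 y$)
$l{\left(42,L \right)} + u{\left(202 \right)} = \left(438 + 2 \left(-125\right)\right) + 10 \cdot 202 \frac{1}{-10 + 202} = \left(438 - 250\right) + 10 \cdot 202 \cdot \frac{1}{192} = 188 + 10 \cdot 202 \cdot \frac{1}{192} = 188 + \frac{505}{48} = \frac{9529}{48}$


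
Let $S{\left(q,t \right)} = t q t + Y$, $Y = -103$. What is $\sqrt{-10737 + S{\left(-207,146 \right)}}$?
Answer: $2 i \sqrt{1105813} \approx 2103.2 i$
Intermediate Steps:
$S{\left(q,t \right)} = -103 + q t^{2}$ ($S{\left(q,t \right)} = t q t - 103 = q t t - 103 = q t^{2} - 103 = -103 + q t^{2}$)
$\sqrt{-10737 + S{\left(-207,146 \right)}} = \sqrt{-10737 - \left(103 + 207 \cdot 146^{2}\right)} = \sqrt{-10737 - 4412515} = \sqrt{-4423252} = 2 i \sqrt{1105813}$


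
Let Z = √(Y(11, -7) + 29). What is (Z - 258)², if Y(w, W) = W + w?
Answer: (258 - √33)² ≈ 63633.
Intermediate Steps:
Z = √33 (Z = √((-7 + 11) + 29) = √(4 + 29) = √33 ≈ 5.7446)
(Z - 258)² = (√33 - 258)² = (-258 + √33)²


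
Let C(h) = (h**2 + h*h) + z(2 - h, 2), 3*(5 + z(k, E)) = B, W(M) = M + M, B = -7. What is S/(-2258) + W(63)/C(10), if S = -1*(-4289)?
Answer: -812759/652562 ≈ -1.2455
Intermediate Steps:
W(M) = 2*M
S = 4289
z(k, E) = -22/3 (z(k, E) = -5 + (1/3)*(-7) = -5 - 7/3 = -22/3)
C(h) = -22/3 + 2*h**2 (C(h) = (h**2 + h*h) - 22/3 = (h**2 + h**2) - 22/3 = 2*h**2 - 22/3 = -22/3 + 2*h**2)
S/(-2258) + W(63)/C(10) = 4289/(-2258) + (2*63)/(-22/3 + 2*10**2) = 4289*(-1/2258) + 126/(-22/3 + 2*100) = -4289/2258 + 126/(-22/3 + 200) = -4289/2258 + 126/(578/3) = -4289/2258 + 126*(3/578) = -4289/2258 + 189/289 = -812759/652562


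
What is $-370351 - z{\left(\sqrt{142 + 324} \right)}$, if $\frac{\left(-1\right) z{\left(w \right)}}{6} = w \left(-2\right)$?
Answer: $-370351 - 12 \sqrt{466} \approx -3.7061 \cdot 10^{5}$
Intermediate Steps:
$z{\left(w \right)} = 12 w$ ($z{\left(w \right)} = - 6 w \left(-2\right) = - 6 \left(- 2 w\right) = 12 w$)
$-370351 - z{\left(\sqrt{142 + 324} \right)} = -370351 - 12 \sqrt{142 + 324} = -370351 - 12 \sqrt{466}$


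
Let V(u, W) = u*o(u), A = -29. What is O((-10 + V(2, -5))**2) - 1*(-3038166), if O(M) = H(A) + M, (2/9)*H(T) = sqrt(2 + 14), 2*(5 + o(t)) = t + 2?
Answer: 3038440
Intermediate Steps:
o(t) = -4 + t/2 (o(t) = -5 + (t + 2)/2 = -5 + (2 + t)/2 = -5 + (1 + t/2) = -4 + t/2)
H(T) = 18 (H(T) = 9*sqrt(2 + 14)/2 = 9*sqrt(16)/2 = (9/2)*4 = 18)
V(u, W) = u*(-4 + u/2)
O(M) = 18 + M
O((-10 + V(2, -5))**2) - 1*(-3038166) = (18 + (-10 + (1/2)*2*(-8 + 2))**2) - 1*(-3038166) = (18 + (-10 + (1/2)*2*(-6))**2) + 3038166 = (18 + (-10 - 6)**2) + 3038166 = (18 + (-16)**2) + 3038166 = (18 + 256) + 3038166 = 274 + 3038166 = 3038440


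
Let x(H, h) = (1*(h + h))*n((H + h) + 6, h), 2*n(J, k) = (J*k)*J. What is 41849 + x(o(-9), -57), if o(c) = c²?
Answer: 2965949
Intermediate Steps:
n(J, k) = k*J²/2 (n(J, k) = ((J*k)*J)/2 = (k*J²)/2 = k*J²/2)
x(H, h) = h²*(6 + H + h)² (x(H, h) = (1*(h + h))*(h*((H + h) + 6)²/2) = (1*(2*h))*(h*(6 + H + h)²/2) = (2*h)*(h*(6 + H + h)²/2) = h²*(6 + H + h)²)
41849 + x(o(-9), -57) = 41849 + (-57)²*(6 + (-9)² - 57)² = 41849 + 3249*(6 + 81 - 57)² = 41849 + 3249*30² = 41849 + 3249*900 = 41849 + 2924100 = 2965949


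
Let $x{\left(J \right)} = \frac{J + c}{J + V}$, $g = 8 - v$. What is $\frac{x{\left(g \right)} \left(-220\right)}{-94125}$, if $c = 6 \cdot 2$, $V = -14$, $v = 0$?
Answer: $- \frac{88}{11295} \approx -0.0077911$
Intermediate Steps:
$g = 8$ ($g = 8 - 0 = 8 + 0 = 8$)
$c = 12$
$x{\left(J \right)} = \frac{12 + J}{-14 + J}$ ($x{\left(J \right)} = \frac{J + 12}{J - 14} = \frac{12 + J}{-14 + J}$)
$\frac{x{\left(g \right)} \left(-220\right)}{-94125} = \frac{\frac{12 + 8}{-14 + 8} \left(-220\right)}{-94125} = \frac{1}{-6} \cdot 20 \left(-220\right) \left(- \frac{1}{94125}\right) = \left(- \frac{1}{6}\right) 20 \left(-220\right) \left(- \frac{1}{94125}\right) = \left(- \frac{10}{3}\right) \left(-220\right) \left(- \frac{1}{94125}\right) = \frac{2200}{3} \left(- \frac{1}{94125}\right) = - \frac{88}{11295}$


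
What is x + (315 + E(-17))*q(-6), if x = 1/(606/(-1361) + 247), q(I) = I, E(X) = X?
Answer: -599981707/335561 ≈ -1788.0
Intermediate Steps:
x = 1361/335561 (x = 1/(606*(-1/1361) + 247) = 1/(-606/1361 + 247) = 1/(335561/1361) = 1361/335561 ≈ 0.0040559)
x + (315 + E(-17))*q(-6) = 1361/335561 + (315 - 17)*(-6) = 1361/335561 + 298*(-6) = 1361/335561 - 1788 = -599981707/335561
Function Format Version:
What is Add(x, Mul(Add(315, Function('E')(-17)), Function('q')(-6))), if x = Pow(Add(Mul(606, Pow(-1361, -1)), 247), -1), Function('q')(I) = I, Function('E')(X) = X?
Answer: Rational(-599981707, 335561) ≈ -1788.0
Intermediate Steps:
x = Rational(1361, 335561) (x = Pow(Add(Mul(606, Rational(-1, 1361)), 247), -1) = Pow(Add(Rational(-606, 1361), 247), -1) = Pow(Rational(335561, 1361), -1) = Rational(1361, 335561) ≈ 0.0040559)
Add(x, Mul(Add(315, Function('E')(-17)), Function('q')(-6))) = Add(Rational(1361, 335561), Mul(Add(315, -17), -6)) = Add(Rational(1361, 335561), Mul(298, -6)) = Add(Rational(1361, 335561), -1788) = Rational(-599981707, 335561)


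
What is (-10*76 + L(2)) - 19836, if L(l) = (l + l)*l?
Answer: -20588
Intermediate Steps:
L(l) = 2*l² (L(l) = (2*l)*l = 2*l²)
(-10*76 + L(2)) - 19836 = (-10*76 + 2*2²) - 19836 = (-760 + 2*4) - 19836 = (-760 + 8) - 19836 = -752 - 19836 = -20588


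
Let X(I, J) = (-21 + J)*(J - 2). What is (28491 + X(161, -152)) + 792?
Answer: 55925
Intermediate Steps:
X(I, J) = (-21 + J)*(-2 + J)
(28491 + X(161, -152)) + 792 = (28491 + (42 + (-152)² - 23*(-152))) + 792 = (28491 + (42 + 23104 + 3496)) + 792 = (28491 + 26642) + 792 = 55133 + 792 = 55925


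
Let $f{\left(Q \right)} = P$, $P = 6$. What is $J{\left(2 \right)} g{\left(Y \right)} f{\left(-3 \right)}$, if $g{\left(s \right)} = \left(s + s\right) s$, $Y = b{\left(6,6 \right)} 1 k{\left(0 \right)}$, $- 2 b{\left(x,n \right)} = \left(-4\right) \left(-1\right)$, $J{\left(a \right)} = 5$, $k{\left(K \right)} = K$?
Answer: $0$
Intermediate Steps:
$f{\left(Q \right)} = 6$
$b{\left(x,n \right)} = -2$ ($b{\left(x,n \right)} = - \frac{\left(-4\right) \left(-1\right)}{2} = \left(- \frac{1}{2}\right) 4 = -2$)
$Y = 0$ ($Y = \left(-2\right) 1 \cdot 0 = \left(-2\right) 0 = 0$)
$g{\left(s \right)} = 2 s^{2}$ ($g{\left(s \right)} = 2 s s = 2 s^{2}$)
$J{\left(2 \right)} g{\left(Y \right)} f{\left(-3 \right)} = 5 \cdot 2 \cdot 0^{2} \cdot 6 = 5 \cdot 2 \cdot 0 \cdot 6 = 5 \cdot 0 \cdot 6 = 0 \cdot 6 = 0$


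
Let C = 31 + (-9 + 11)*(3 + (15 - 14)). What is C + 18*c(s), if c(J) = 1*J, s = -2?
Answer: 3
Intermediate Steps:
C = 39 (C = 31 + 2*(3 + 1) = 31 + 2*4 = 31 + 8 = 39)
c(J) = J
C + 18*c(s) = 39 + 18*(-2) = 39 - 36 = 3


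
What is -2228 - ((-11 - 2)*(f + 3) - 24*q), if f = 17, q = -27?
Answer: -2616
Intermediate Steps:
-2228 - ((-11 - 2)*(f + 3) - 24*q) = -2228 - ((-11 - 2)*(17 + 3) - 24*(-27)) = -2228 - (-13*20 + 648) = -2228 - (-260 + 648) = -2228 - 1*388 = -2228 - 388 = -2616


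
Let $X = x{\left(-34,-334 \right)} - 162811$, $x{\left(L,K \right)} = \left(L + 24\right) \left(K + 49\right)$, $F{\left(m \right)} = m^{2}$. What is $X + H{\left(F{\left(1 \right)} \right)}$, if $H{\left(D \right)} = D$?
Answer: $-159960$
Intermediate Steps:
$x{\left(L,K \right)} = \left(24 + L\right) \left(49 + K\right)$
$X = -159961$ ($X = \left(1176 + 24 \left(-334\right) + 49 \left(-34\right) - -11356\right) - 162811 = \left(1176 - 8016 - 1666 + 11356\right) - 162811 = 2850 - 162811 = -159961$)
$X + H{\left(F{\left(1 \right)} \right)} = -159961 + 1^{2} = -159961 + 1 = -159960$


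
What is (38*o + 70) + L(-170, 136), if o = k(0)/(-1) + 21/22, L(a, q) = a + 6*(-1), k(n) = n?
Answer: -767/11 ≈ -69.727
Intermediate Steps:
L(a, q) = -6 + a (L(a, q) = a - 6 = -6 + a)
o = 21/22 (o = 0/(-1) + 21/22 = 0*(-1) + 21*(1/22) = 0 + 21/22 = 21/22 ≈ 0.95455)
(38*o + 70) + L(-170, 136) = (38*(21/22) + 70) + (-6 - 170) = (399/11 + 70) - 176 = 1169/11 - 176 = -767/11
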